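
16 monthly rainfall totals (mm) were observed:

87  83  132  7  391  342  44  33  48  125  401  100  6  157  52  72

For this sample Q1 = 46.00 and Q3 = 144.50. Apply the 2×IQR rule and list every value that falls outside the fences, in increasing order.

IQR = Q3 − Q1 = 144.50 − 46.00 = 98.50.
Lower fence = Q1 − 2·IQR = 46.00 − 197.00 = -151.00.
Upper fence = Q3 + 2·IQR = 144.50 + 197.00 = 341.50.
342 > 341.50 → outlier.
391 > 341.50 → outlier.
401 > 341.50 → outlier.
All remaining values lie within [-151.00, 341.50].

342, 391, 401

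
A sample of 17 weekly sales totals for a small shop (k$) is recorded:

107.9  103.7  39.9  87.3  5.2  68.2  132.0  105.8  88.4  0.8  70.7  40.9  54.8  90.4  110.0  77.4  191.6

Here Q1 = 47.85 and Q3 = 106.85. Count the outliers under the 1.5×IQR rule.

0

IQR = 59.00; fences at 47.85 − 88.50 = -40.65 and 106.85 + 88.50 = 195.35.
Every value lies within the cutoffs.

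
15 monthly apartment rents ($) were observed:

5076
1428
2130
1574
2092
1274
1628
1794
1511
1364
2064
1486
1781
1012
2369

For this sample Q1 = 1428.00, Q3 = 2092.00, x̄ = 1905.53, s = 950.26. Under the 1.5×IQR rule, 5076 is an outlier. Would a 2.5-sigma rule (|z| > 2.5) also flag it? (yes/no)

yes

z = (5076 − 1905.53) / 950.26 = 3.34.
|z| = 3.34 > 2.5.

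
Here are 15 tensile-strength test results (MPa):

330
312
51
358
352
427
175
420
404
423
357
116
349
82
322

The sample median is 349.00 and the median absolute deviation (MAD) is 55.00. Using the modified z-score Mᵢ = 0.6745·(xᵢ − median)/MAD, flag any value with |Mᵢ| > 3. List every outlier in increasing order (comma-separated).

51, 82

|Mᵢ| > 3 ⇔ |xᵢ − 349.00| > 3·55.00/0.6745 = 244.63.
So outliers lie outside [104.37, 593.63].
51: M = -3.65 → outlier.
82: M = -3.27 → outlier.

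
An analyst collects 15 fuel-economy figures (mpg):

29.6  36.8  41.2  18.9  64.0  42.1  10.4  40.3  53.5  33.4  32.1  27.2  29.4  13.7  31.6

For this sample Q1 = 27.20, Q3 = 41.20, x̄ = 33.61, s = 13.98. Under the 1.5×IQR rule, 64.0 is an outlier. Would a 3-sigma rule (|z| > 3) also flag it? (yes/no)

z = (64.0 − 33.61) / 13.98 = 2.17.
|z| = 2.17 ≤ 3.

no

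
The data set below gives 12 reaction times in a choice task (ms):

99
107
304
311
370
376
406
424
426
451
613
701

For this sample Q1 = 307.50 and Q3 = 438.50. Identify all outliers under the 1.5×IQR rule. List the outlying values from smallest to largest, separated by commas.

99, 107, 701

IQR = Q3 − Q1 = 438.50 − 307.50 = 131.00.
Lower fence = Q1 − 1.5·IQR = 307.50 − 196.50 = 111.00.
Upper fence = Q3 + 1.5·IQR = 438.50 + 196.50 = 635.00.
99 < 111.00 → outlier.
107 < 111.00 → outlier.
701 > 635.00 → outlier.
All remaining values lie within [111.00, 635.00].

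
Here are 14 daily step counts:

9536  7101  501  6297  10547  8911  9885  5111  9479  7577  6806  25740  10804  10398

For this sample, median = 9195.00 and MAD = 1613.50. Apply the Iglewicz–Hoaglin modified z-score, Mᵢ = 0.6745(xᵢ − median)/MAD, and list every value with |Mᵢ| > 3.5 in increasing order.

501, 25740

|Mᵢ| > 3.5 ⇔ |xᵢ − 9195.00| > 3.5·1613.50/0.6745 = 8372.50.
So outliers lie outside [822.50, 17567.50].
501: M = -3.63 → outlier.
25740: M = 6.92 → outlier.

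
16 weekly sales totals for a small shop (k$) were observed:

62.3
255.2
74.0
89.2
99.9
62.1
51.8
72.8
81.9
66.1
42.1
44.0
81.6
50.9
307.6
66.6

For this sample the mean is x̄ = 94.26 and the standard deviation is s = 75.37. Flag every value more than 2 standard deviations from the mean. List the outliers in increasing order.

Cutoffs at x̄ ± 2s: 94.26 ± 2·75.37 = [-56.48, 245.00].
255.2: z = 2.14, |z| > 2 → outlier.
307.6: z = 2.83, |z| > 2 → outlier.
Every other value lies within [-56.48, 245.00].

255.2, 307.6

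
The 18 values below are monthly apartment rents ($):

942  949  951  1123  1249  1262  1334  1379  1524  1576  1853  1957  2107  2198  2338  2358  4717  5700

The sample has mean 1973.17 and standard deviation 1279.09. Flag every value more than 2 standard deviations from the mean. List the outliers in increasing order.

4717, 5700

Cutoffs at x̄ ± 2s: 1973.17 ± 2·1279.09 = [-585.01, 4531.35].
4717: z = 2.15, |z| > 2 → outlier.
5700: z = 2.91, |z| > 2 → outlier.
Every other value lies within [-585.01, 4531.35].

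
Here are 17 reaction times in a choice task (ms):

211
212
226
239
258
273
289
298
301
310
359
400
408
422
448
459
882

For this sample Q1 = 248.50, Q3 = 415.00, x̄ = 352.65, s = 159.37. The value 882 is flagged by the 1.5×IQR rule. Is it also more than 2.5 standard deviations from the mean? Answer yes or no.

z = (882 − 352.65) / 159.37 = 3.32.
|z| = 3.32 > 2.5.

yes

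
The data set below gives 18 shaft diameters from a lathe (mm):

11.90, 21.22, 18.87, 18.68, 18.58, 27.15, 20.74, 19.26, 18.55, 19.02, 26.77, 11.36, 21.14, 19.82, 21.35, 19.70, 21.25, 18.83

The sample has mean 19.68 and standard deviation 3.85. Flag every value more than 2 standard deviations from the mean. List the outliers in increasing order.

11.36, 11.90

Cutoffs at x̄ ± 2s: 19.68 ± 2·3.85 = [11.98, 27.38].
11.36: z = -2.16, |z| > 2 → outlier.
11.90: z = -2.02, |z| > 2 → outlier.
Every other value lies within [11.98, 27.38].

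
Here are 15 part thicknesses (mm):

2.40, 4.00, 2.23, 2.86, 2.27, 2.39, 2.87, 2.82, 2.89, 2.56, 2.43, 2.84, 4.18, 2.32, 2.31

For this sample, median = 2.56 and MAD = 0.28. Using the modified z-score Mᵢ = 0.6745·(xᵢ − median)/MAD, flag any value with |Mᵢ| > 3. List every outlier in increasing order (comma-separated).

|Mᵢ| > 3 ⇔ |xᵢ − 2.56| > 3·0.28/0.6745 = 1.25.
So outliers lie outside [1.31, 3.81].
4.00: M = 3.47 → outlier.
4.18: M = 3.90 → outlier.

4.00, 4.18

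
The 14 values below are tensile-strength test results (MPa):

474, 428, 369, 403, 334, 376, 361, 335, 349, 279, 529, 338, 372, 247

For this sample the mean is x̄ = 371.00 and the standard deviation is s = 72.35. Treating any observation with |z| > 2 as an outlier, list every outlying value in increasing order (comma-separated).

529

Cutoffs at x̄ ± 2s: 371.00 ± 2·72.35 = [226.30, 515.70].
529: z = 2.18, |z| > 2 → outlier.
Every other value lies within [226.30, 515.70].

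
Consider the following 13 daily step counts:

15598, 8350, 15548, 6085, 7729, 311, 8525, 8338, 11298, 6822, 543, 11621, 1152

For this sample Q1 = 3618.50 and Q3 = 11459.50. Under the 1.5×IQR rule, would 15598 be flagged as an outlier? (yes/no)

no

IQR = Q3 − Q1 = 11459.50 − 3618.50 = 7841.00.
Lower fence = Q1 − 1.5·IQR = 3618.50 − 11761.50 = -8143.00.
Upper fence = Q3 + 1.5·IQR = 11459.50 + 11761.50 = 23221.00.
15598 lies within [-8143.00, 23221.00].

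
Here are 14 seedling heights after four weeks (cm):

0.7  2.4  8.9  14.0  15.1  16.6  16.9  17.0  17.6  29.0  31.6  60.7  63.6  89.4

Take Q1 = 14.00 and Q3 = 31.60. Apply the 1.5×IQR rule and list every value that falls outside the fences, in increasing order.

60.7, 63.6, 89.4

IQR = Q3 − Q1 = 31.60 − 14.00 = 17.60.
Lower fence = Q1 − 1.5·IQR = 14.00 − 26.40 = -12.40.
Upper fence = Q3 + 1.5·IQR = 31.60 + 26.40 = 58.00.
60.7 > 58.00 → outlier.
63.6 > 58.00 → outlier.
89.4 > 58.00 → outlier.
All remaining values lie within [-12.40, 58.00].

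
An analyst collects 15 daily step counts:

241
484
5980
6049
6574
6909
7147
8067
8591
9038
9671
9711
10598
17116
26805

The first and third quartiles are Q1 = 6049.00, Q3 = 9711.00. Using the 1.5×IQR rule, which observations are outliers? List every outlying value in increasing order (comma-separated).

IQR = Q3 − Q1 = 9711.00 − 6049.00 = 3662.00.
Lower fence = Q1 − 1.5·IQR = 6049.00 − 5493.00 = 556.00.
Upper fence = Q3 + 1.5·IQR = 9711.00 + 5493.00 = 15204.00.
241 < 556.00 → outlier.
484 < 556.00 → outlier.
17116 > 15204.00 → outlier.
26805 > 15204.00 → outlier.
All remaining values lie within [556.00, 15204.00].

241, 484, 17116, 26805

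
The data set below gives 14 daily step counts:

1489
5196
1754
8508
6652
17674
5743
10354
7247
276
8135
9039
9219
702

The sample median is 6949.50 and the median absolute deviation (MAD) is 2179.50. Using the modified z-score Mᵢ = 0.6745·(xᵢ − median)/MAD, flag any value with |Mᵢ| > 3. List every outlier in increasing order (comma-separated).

17674

|Mᵢ| > 3 ⇔ |xᵢ − 6949.50| > 3·2179.50/0.6745 = 9693.85.
So outliers lie outside [-2744.35, 16643.35].
17674: M = 3.32 → outlier.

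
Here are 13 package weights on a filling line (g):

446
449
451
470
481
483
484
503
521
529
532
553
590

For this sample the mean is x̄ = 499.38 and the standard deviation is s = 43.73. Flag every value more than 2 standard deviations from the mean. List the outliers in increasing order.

Cutoffs at x̄ ± 2s: 499.38 ± 2·43.73 = [411.92, 586.84].
590: z = 2.07, |z| > 2 → outlier.
Every other value lies within [411.92, 586.84].

590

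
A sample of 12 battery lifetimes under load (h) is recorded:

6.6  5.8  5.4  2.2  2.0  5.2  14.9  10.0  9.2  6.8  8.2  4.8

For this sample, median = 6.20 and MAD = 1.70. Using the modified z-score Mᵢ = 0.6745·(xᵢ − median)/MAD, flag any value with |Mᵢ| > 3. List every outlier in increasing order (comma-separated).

|Mᵢ| > 3 ⇔ |xᵢ − 6.20| > 3·1.70/0.6745 = 7.56.
So outliers lie outside [-1.36, 13.76].
14.9: M = 3.45 → outlier.

14.9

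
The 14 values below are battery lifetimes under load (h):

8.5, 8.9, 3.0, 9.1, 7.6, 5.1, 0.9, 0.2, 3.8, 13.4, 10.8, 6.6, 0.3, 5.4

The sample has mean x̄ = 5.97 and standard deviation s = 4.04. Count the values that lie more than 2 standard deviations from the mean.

Cutoffs: x̄ ± 2s = [-2.11, 14.05].
Every value lies within the cutoffs.

0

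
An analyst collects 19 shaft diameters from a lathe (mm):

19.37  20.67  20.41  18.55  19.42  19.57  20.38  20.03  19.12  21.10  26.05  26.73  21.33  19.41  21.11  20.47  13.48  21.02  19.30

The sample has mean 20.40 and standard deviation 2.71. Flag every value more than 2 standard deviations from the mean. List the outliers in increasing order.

13.48, 26.05, 26.73

Cutoffs at x̄ ± 2s: 20.40 ± 2·2.71 = [14.98, 25.82].
13.48: z = -2.55, |z| > 2 → outlier.
26.05: z = 2.08, |z| > 2 → outlier.
26.73: z = 2.34, |z| > 2 → outlier.
Every other value lies within [14.98, 25.82].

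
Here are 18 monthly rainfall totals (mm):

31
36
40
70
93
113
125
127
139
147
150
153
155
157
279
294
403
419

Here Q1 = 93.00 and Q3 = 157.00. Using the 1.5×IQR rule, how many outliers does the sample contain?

4

IQR = 64.00; fences at 93.00 − 96.00 = -3.00 and 157.00 + 96.00 = 253.00.
Outside the cutoffs: 279, 294, 403, 419.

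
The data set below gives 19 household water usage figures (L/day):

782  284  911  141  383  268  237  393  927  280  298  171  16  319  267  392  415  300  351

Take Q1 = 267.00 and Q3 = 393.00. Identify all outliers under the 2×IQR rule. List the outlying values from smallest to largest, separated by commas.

IQR = Q3 − Q1 = 393.00 − 267.00 = 126.00.
Lower fence = Q1 − 2·IQR = 267.00 − 252.00 = 15.00.
Upper fence = Q3 + 2·IQR = 393.00 + 252.00 = 645.00.
782 > 645.00 → outlier.
911 > 645.00 → outlier.
927 > 645.00 → outlier.
All remaining values lie within [15.00, 645.00].

782, 911, 927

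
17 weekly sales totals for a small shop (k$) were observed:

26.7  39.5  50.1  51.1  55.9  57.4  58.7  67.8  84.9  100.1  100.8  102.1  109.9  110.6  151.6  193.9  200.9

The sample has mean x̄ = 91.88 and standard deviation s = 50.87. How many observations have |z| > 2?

2

Cutoffs: x̄ ± 2s = [-9.86, 193.62].
Outside the cutoffs: 193.9, 200.9.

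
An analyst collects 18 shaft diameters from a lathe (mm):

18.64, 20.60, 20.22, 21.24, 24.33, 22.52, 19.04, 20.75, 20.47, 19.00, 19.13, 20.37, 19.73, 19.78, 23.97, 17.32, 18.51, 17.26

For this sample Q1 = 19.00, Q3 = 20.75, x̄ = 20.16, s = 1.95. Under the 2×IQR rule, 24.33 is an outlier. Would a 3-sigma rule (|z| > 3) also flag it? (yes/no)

z = (24.33 − 20.16) / 1.95 = 2.14.
|z| = 2.14 ≤ 3.

no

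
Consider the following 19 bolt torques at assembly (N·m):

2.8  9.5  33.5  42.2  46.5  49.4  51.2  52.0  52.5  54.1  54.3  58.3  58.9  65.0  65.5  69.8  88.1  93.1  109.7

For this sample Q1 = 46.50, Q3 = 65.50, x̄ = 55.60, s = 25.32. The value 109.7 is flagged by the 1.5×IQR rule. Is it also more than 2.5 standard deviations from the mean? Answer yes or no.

no

z = (109.7 − 55.60) / 25.32 = 2.14.
|z| = 2.14 ≤ 2.5.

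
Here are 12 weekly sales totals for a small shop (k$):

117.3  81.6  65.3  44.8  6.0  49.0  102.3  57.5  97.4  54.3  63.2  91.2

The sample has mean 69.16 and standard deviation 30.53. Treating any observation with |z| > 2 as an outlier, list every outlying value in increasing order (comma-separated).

6.0

Cutoffs at x̄ ± 2s: 69.16 ± 2·30.53 = [8.10, 130.22].
6.0: z = -2.07, |z| > 2 → outlier.
Every other value lies within [8.10, 130.22].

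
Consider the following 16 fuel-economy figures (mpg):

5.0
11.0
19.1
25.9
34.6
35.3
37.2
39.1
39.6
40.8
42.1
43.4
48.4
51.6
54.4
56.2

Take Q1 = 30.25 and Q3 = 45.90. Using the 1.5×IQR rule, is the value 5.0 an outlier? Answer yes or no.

IQR = Q3 − Q1 = 45.90 − 30.25 = 15.65.
Lower fence = Q1 − 1.5·IQR = 30.25 − 23.475 = 6.775.
Upper fence = Q3 + 1.5·IQR = 45.90 + 23.475 = 69.375.
5.0 lies below the lower fence.

yes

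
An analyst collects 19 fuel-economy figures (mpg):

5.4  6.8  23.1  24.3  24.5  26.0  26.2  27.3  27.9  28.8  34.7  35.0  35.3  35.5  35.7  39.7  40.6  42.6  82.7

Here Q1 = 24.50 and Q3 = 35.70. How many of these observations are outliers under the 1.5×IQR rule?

3

IQR = 11.20; fences at 24.50 − 16.80 = 7.70 and 35.70 + 16.80 = 52.50.
Outside the cutoffs: 5.4, 6.8, 82.7.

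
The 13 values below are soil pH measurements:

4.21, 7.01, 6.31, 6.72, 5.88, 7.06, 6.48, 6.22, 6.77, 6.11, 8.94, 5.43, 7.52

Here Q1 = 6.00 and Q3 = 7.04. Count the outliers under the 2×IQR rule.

0

IQR = 1.04; fences at 6.00 − 2.08 = 3.92 and 7.04 + 2.08 = 9.12.
Every value lies within the cutoffs.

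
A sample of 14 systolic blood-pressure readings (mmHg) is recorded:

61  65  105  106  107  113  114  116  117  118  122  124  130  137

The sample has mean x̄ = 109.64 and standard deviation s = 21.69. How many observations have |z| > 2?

2

Cutoffs: x̄ ± 2s = [66.26, 153.02].
Outside the cutoffs: 61, 65.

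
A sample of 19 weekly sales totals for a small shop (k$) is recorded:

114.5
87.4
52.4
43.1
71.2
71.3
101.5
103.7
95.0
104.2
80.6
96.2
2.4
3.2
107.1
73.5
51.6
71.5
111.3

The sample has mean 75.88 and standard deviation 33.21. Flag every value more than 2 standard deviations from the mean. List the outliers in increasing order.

Cutoffs at x̄ ± 2s: 75.88 ± 2·33.21 = [9.46, 142.30].
2.4: z = -2.21, |z| > 2 → outlier.
3.2: z = -2.19, |z| > 2 → outlier.
Every other value lies within [9.46, 142.30].

2.4, 3.2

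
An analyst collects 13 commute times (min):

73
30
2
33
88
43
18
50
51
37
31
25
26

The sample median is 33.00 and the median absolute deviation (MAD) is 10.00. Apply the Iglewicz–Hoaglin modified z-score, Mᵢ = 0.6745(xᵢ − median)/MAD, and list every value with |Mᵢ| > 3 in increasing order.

88

|Mᵢ| > 3 ⇔ |xᵢ − 33.00| > 3·10.00/0.6745 = 44.48.
So outliers lie outside [-11.48, 77.48].
88: M = 3.71 → outlier.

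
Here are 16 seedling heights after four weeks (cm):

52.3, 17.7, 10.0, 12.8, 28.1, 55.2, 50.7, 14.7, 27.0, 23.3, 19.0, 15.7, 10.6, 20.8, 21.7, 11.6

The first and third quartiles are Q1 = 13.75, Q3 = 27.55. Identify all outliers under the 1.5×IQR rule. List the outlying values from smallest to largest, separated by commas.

IQR = Q3 − Q1 = 27.55 − 13.75 = 13.80.
Lower fence = Q1 − 1.5·IQR = 13.75 − 20.70 = -6.95.
Upper fence = Q3 + 1.5·IQR = 27.55 + 20.70 = 48.25.
50.7 > 48.25 → outlier.
52.3 > 48.25 → outlier.
55.2 > 48.25 → outlier.
All remaining values lie within [-6.95, 48.25].

50.7, 52.3, 55.2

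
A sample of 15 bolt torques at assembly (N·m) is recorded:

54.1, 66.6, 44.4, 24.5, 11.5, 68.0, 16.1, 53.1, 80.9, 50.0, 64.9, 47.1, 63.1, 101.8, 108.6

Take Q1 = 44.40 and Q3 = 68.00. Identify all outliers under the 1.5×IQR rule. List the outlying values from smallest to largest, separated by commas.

108.6

IQR = Q3 − Q1 = 68.00 − 44.40 = 23.60.
Lower fence = Q1 − 1.5·IQR = 44.40 − 35.40 = 9.00.
Upper fence = Q3 + 1.5·IQR = 68.00 + 35.40 = 103.40.
108.6 > 103.40 → outlier.
All remaining values lie within [9.00, 103.40].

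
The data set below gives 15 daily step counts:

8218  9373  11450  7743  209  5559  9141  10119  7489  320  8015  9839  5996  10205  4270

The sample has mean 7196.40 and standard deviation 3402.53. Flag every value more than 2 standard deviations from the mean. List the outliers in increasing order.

Cutoffs at x̄ ± 2s: 7196.40 ± 2·3402.53 = [391.34, 14001.46].
209: z = -2.05, |z| > 2 → outlier.
320: z = -2.02, |z| > 2 → outlier.
Every other value lies within [391.34, 14001.46].

209, 320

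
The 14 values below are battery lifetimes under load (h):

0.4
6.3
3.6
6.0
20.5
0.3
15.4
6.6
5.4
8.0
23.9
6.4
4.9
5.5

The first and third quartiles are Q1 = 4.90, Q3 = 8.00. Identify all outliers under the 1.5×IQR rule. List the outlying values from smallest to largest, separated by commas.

IQR = Q3 − Q1 = 8.00 − 4.90 = 3.10.
Lower fence = Q1 − 1.5·IQR = 4.90 − 4.65 = 0.25.
Upper fence = Q3 + 1.5·IQR = 8.00 + 4.65 = 12.65.
15.4 > 12.65 → outlier.
20.5 > 12.65 → outlier.
23.9 > 12.65 → outlier.
All remaining values lie within [0.25, 12.65].

15.4, 20.5, 23.9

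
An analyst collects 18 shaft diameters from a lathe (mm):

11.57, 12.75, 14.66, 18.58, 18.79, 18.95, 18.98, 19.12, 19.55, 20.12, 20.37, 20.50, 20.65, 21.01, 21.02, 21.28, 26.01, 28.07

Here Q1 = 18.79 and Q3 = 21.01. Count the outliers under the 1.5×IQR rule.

5

IQR = 2.22; fences at 18.79 − 3.33 = 15.46 and 21.01 + 3.33 = 24.34.
Outside the cutoffs: 11.57, 12.75, 14.66, 26.01, 28.07.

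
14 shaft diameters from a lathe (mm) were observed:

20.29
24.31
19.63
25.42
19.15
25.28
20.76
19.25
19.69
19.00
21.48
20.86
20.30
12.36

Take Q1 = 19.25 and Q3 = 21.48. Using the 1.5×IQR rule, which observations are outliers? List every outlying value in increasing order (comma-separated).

12.36, 25.28, 25.42

IQR = Q3 − Q1 = 21.48 − 19.25 = 2.23.
Lower fence = Q1 − 1.5·IQR = 19.25 − 3.345 = 15.905.
Upper fence = Q3 + 1.5·IQR = 21.48 + 3.345 = 24.825.
12.36 < 15.905 → outlier.
25.28 > 24.825 → outlier.
25.42 > 24.825 → outlier.
All remaining values lie within [15.905, 24.825].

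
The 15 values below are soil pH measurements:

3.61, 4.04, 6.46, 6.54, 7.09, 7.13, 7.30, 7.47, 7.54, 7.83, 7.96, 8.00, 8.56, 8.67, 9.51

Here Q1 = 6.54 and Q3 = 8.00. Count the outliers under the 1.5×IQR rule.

2

IQR = 1.46; fences at 6.54 − 2.19 = 4.35 and 8.00 + 2.19 = 10.19.
Outside the cutoffs: 3.61, 4.04.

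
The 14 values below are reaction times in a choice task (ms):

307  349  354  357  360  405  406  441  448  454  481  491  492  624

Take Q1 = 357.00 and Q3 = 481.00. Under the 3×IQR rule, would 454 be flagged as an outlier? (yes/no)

IQR = Q3 − Q1 = 481.00 − 357.00 = 124.00.
Lower fence = Q1 − 3·IQR = 357.00 − 372.00 = -15.00.
Upper fence = Q3 + 3·IQR = 481.00 + 372.00 = 853.00.
454 lies within [-15.00, 853.00].

no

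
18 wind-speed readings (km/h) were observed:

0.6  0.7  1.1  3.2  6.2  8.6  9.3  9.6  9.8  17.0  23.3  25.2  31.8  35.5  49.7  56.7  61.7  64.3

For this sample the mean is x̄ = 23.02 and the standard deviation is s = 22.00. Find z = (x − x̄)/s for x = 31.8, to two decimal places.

0.40

z = (31.8 − 23.02) / 22.00 = 0.40.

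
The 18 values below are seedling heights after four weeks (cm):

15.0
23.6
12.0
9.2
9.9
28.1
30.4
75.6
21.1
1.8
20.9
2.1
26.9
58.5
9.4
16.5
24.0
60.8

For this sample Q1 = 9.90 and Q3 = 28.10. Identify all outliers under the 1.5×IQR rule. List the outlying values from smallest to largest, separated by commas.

IQR = Q3 − Q1 = 28.10 − 9.90 = 18.20.
Lower fence = Q1 − 1.5·IQR = 9.90 − 27.30 = -17.40.
Upper fence = Q3 + 1.5·IQR = 28.10 + 27.30 = 55.40.
58.5 > 55.40 → outlier.
60.8 > 55.40 → outlier.
75.6 > 55.40 → outlier.
All remaining values lie within [-17.40, 55.40].

58.5, 60.8, 75.6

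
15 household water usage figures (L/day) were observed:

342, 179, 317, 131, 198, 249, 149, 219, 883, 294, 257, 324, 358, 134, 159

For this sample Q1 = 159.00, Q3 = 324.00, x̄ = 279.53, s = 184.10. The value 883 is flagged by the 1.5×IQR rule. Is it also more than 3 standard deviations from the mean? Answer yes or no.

yes

z = (883 − 279.53) / 184.10 = 3.28.
|z| = 3.28 > 3.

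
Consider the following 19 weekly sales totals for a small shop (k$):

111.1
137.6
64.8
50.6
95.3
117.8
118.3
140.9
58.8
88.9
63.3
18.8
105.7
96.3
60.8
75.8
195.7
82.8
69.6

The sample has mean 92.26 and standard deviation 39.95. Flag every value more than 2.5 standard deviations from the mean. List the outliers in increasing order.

Cutoffs at x̄ ± 2.5s: 92.26 ± 2.5·39.95 = [-7.615, 192.135].
195.7: z = 2.59, |z| > 2.5 → outlier.
Every other value lies within [-7.615, 192.135].

195.7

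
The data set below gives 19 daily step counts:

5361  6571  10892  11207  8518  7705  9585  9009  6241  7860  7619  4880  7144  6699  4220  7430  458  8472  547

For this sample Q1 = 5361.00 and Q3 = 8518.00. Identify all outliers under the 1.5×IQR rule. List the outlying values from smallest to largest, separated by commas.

458, 547

IQR = Q3 − Q1 = 8518.00 − 5361.00 = 3157.00.
Lower fence = Q1 − 1.5·IQR = 5361.00 − 4735.50 = 625.50.
Upper fence = Q3 + 1.5·IQR = 8518.00 + 4735.50 = 13253.50.
458 < 625.50 → outlier.
547 < 625.50 → outlier.
All remaining values lie within [625.50, 13253.50].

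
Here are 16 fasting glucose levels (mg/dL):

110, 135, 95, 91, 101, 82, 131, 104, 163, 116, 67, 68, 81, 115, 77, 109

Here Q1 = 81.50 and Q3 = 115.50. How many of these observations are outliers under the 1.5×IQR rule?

IQR = 34.00; fences at 81.50 − 51.00 = 30.50 and 115.50 + 51.00 = 166.50.
Every value lies within the cutoffs.

0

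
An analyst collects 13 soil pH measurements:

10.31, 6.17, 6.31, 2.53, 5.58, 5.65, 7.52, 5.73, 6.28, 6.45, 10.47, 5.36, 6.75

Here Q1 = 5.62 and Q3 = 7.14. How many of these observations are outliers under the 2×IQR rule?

IQR = 1.52; fences at 5.62 − 3.04 = 2.58 and 7.14 + 3.04 = 10.18.
Outside the cutoffs: 2.53, 10.31, 10.47.

3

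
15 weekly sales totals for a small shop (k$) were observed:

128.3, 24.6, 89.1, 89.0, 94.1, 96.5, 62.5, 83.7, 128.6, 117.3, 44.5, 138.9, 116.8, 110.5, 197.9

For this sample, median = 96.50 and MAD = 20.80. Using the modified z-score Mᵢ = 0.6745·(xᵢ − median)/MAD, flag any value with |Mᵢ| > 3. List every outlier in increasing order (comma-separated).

|Mᵢ| > 3 ⇔ |xᵢ − 96.50| > 3·20.80/0.6745 = 92.51.
So outliers lie outside [3.99, 189.01].
197.9: M = 3.29 → outlier.

197.9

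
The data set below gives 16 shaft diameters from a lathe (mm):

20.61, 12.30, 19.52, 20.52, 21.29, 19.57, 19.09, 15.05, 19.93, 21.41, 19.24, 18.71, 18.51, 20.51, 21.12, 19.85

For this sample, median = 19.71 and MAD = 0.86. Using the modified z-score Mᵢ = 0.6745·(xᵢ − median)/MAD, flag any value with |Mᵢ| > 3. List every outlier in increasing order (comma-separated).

12.30, 15.05

|Mᵢ| > 3 ⇔ |xᵢ − 19.71| > 3·0.86/0.6745 = 3.83.
So outliers lie outside [15.88, 23.54].
12.30: M = -5.81 → outlier.
15.05: M = -3.65 → outlier.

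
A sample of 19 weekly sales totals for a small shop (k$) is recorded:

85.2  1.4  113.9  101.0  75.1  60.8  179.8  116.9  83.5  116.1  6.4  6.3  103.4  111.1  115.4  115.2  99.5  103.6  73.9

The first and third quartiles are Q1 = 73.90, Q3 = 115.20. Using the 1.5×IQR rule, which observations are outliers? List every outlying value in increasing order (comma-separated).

1.4, 6.3, 6.4, 179.8

IQR = Q3 − Q1 = 115.20 − 73.90 = 41.30.
Lower fence = Q1 − 1.5·IQR = 73.90 − 61.95 = 11.95.
Upper fence = Q3 + 1.5·IQR = 115.20 + 61.95 = 177.15.
1.4 < 11.95 → outlier.
6.3 < 11.95 → outlier.
6.4 < 11.95 → outlier.
179.8 > 177.15 → outlier.
All remaining values lie within [11.95, 177.15].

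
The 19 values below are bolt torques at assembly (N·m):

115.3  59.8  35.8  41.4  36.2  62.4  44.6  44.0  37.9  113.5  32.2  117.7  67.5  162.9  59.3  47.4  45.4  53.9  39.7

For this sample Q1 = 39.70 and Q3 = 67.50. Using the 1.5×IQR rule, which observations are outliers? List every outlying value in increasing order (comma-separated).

113.5, 115.3, 117.7, 162.9

IQR = Q3 − Q1 = 67.50 − 39.70 = 27.80.
Lower fence = Q1 − 1.5·IQR = 39.70 − 41.70 = -2.00.
Upper fence = Q3 + 1.5·IQR = 67.50 + 41.70 = 109.20.
113.5 > 109.20 → outlier.
115.3 > 109.20 → outlier.
117.7 > 109.20 → outlier.
162.9 > 109.20 → outlier.
All remaining values lie within [-2.00, 109.20].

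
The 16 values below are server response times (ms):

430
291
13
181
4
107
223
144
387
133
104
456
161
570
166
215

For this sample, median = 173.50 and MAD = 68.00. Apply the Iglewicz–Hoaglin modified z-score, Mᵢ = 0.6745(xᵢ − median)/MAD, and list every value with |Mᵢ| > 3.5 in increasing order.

570

|Mᵢ| > 3.5 ⇔ |xᵢ − 173.50| > 3.5·68.00/0.6745 = 352.85.
So outliers lie outside [-179.35, 526.35].
570: M = 3.93 → outlier.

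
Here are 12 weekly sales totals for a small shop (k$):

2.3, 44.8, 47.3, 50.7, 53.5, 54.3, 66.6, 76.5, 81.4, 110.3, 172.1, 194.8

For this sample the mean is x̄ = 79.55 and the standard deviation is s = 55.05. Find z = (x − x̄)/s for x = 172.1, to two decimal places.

1.68

z = (172.1 − 79.55) / 55.05 = 1.68.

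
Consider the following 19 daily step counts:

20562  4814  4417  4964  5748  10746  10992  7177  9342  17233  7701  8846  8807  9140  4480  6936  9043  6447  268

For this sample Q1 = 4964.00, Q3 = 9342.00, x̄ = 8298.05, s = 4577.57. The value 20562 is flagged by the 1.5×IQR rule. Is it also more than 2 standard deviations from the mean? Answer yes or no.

z = (20562 − 8298.05) / 4577.57 = 2.68.
|z| = 2.68 > 2.

yes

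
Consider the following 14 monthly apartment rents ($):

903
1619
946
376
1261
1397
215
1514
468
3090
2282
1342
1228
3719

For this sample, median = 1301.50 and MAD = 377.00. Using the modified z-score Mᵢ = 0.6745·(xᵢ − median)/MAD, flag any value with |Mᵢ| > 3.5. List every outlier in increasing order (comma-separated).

|Mᵢ| > 3.5 ⇔ |xᵢ − 1301.50| > 3.5·377.00/0.6745 = 1956.26.
So outliers lie outside [-654.76, 3257.76].
3719: M = 4.33 → outlier.

3719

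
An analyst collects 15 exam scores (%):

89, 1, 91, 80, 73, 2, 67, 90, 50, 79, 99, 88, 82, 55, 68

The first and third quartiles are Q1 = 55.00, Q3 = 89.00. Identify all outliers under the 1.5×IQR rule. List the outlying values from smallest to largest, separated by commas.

IQR = Q3 − Q1 = 89.00 − 55.00 = 34.00.
Lower fence = Q1 − 1.5·IQR = 55.00 − 51.00 = 4.00.
Upper fence = Q3 + 1.5·IQR = 89.00 + 51.00 = 140.00.
1 < 4.00 → outlier.
2 < 4.00 → outlier.
All remaining values lie within [4.00, 140.00].

1, 2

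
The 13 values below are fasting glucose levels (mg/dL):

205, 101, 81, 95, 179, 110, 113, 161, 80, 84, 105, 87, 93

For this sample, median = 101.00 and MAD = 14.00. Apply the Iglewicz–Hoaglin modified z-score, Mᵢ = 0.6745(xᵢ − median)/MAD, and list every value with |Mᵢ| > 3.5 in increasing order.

179, 205

|Mᵢ| > 3.5 ⇔ |xᵢ − 101.00| > 3.5·14.00/0.6745 = 72.65.
So outliers lie outside [28.35, 173.65].
179: M = 3.76 → outlier.
205: M = 5.01 → outlier.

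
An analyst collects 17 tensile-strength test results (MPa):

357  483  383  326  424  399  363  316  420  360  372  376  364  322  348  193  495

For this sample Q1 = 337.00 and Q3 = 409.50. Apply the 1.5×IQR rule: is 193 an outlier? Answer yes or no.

yes

IQR = Q3 − Q1 = 409.50 − 337.00 = 72.50.
Lower fence = Q1 − 1.5·IQR = 337.00 − 108.75 = 228.25.
Upper fence = Q3 + 1.5·IQR = 409.50 + 108.75 = 518.25.
193 lies below the lower fence.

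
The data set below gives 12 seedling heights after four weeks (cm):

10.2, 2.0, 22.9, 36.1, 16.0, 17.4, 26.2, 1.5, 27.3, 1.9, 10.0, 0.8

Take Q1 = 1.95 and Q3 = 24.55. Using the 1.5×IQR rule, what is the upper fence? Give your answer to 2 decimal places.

58.45

IQR = Q3 − Q1 = 24.55 − 1.95 = 22.60.
Lower fence = Q1 − 1.5·IQR = 1.95 − 33.90 = -31.95.
Upper fence = Q3 + 1.5·IQR = 24.55 + 33.90 = 58.45.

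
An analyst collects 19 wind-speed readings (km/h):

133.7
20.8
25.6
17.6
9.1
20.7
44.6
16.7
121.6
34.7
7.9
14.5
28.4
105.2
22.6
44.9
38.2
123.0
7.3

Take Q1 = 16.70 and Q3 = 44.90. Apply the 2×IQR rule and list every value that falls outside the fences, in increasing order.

105.2, 121.6, 123.0, 133.7

IQR = Q3 − Q1 = 44.90 − 16.70 = 28.20.
Lower fence = Q1 − 2·IQR = 16.70 − 56.40 = -39.70.
Upper fence = Q3 + 2·IQR = 44.90 + 56.40 = 101.30.
105.2 > 101.30 → outlier.
121.6 > 101.30 → outlier.
123.0 > 101.30 → outlier.
133.7 > 101.30 → outlier.
All remaining values lie within [-39.70, 101.30].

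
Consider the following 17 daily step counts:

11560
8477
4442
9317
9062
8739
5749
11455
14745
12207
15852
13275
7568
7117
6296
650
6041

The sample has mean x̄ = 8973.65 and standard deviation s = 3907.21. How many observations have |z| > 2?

Cutoffs: x̄ ± 2s = [1159.23, 16788.07].
Outside the cutoffs: 650.

1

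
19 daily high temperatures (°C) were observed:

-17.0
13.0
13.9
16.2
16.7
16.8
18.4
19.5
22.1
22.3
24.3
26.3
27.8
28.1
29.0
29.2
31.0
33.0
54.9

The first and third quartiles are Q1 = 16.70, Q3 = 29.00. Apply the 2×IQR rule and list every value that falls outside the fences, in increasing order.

IQR = Q3 − Q1 = 29.00 − 16.70 = 12.30.
Lower fence = Q1 − 2·IQR = 16.70 − 24.60 = -7.90.
Upper fence = Q3 + 2·IQR = 29.00 + 24.60 = 53.60.
-17.0 < -7.90 → outlier.
54.9 > 53.60 → outlier.
All remaining values lie within [-7.90, 53.60].

-17.0, 54.9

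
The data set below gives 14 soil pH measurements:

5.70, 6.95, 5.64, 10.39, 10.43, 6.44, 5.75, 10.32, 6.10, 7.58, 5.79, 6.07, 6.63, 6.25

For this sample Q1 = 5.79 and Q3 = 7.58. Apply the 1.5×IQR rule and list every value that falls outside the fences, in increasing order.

IQR = Q3 − Q1 = 7.58 − 5.79 = 1.79.
Lower fence = Q1 − 1.5·IQR = 5.79 − 2.685 = 3.105.
Upper fence = Q3 + 1.5·IQR = 7.58 + 2.685 = 10.265.
10.32 > 10.265 → outlier.
10.39 > 10.265 → outlier.
10.43 > 10.265 → outlier.
All remaining values lie within [3.105, 10.265].

10.32, 10.39, 10.43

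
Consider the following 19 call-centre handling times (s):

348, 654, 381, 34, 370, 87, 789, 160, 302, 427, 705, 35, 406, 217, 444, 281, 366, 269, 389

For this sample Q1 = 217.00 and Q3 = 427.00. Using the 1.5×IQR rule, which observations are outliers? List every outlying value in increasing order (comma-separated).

789

IQR = Q3 − Q1 = 427.00 − 217.00 = 210.00.
Lower fence = Q1 − 1.5·IQR = 217.00 − 315.00 = -98.00.
Upper fence = Q3 + 1.5·IQR = 427.00 + 315.00 = 742.00.
789 > 742.00 → outlier.
All remaining values lie within [-98.00, 742.00].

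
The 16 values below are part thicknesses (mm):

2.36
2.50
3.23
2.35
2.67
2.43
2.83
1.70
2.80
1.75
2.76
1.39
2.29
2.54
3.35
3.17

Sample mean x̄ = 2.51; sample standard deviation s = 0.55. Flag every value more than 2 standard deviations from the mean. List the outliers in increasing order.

1.39

Cutoffs at x̄ ± 2s: 2.51 ± 2·0.55 = [1.41, 3.61].
1.39: z = -2.04, |z| > 2 → outlier.
Every other value lies within [1.41, 3.61].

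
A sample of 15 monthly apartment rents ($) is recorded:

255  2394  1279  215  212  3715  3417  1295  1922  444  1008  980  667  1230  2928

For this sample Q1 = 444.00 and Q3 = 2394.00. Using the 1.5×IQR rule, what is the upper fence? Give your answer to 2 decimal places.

5319.00

IQR = Q3 − Q1 = 2394.00 − 444.00 = 1950.00.
Lower fence = Q1 − 1.5·IQR = 444.00 − 2925.00 = -2481.00.
Upper fence = Q3 + 1.5·IQR = 2394.00 + 2925.00 = 5319.00.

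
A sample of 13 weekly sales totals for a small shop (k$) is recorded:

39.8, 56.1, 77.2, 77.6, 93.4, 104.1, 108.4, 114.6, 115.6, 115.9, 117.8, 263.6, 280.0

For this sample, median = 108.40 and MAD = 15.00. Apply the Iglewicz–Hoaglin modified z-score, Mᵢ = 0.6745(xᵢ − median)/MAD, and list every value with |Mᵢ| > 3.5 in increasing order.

263.6, 280.0

|Mᵢ| > 3.5 ⇔ |xᵢ − 108.40| > 3.5·15.00/0.6745 = 77.84.
So outliers lie outside [30.56, 186.24].
263.6: M = 6.98 → outlier.
280.0: M = 7.72 → outlier.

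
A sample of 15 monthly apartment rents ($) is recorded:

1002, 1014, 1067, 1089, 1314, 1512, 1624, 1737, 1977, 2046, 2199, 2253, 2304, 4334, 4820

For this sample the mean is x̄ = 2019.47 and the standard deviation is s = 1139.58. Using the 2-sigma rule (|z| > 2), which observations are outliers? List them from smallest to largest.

4334, 4820

Cutoffs at x̄ ± 2s: 2019.47 ± 2·1139.58 = [-259.69, 4298.63].
4334: z = 2.03, |z| > 2 → outlier.
4820: z = 2.46, |z| > 2 → outlier.
Every other value lies within [-259.69, 4298.63].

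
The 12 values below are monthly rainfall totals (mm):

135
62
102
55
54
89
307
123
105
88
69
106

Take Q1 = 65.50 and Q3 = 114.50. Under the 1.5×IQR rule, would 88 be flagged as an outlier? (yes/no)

IQR = Q3 − Q1 = 114.50 − 65.50 = 49.00.
Lower fence = Q1 − 1.5·IQR = 65.50 − 73.50 = -8.00.
Upper fence = Q3 + 1.5·IQR = 114.50 + 73.50 = 188.00.
88 lies within [-8.00, 188.00].

no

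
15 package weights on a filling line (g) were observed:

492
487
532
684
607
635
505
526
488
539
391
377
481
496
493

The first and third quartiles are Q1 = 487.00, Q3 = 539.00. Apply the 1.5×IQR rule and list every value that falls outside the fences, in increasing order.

IQR = Q3 − Q1 = 539.00 − 487.00 = 52.00.
Lower fence = Q1 − 1.5·IQR = 487.00 − 78.00 = 409.00.
Upper fence = Q3 + 1.5·IQR = 539.00 + 78.00 = 617.00.
377 < 409.00 → outlier.
391 < 409.00 → outlier.
635 > 617.00 → outlier.
684 > 617.00 → outlier.
All remaining values lie within [409.00, 617.00].

377, 391, 635, 684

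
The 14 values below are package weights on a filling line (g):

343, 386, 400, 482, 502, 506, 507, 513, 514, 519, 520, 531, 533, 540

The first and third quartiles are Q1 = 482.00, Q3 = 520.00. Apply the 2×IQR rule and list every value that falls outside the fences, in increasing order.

343, 386, 400

IQR = Q3 − Q1 = 520.00 − 482.00 = 38.00.
Lower fence = Q1 − 2·IQR = 482.00 − 76.00 = 406.00.
Upper fence = Q3 + 2·IQR = 520.00 + 76.00 = 596.00.
343 < 406.00 → outlier.
386 < 406.00 → outlier.
400 < 406.00 → outlier.
All remaining values lie within [406.00, 596.00].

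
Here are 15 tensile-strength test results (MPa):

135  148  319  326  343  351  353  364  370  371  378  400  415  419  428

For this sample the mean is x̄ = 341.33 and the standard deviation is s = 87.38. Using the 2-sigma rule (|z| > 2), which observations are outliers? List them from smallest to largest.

Cutoffs at x̄ ± 2s: 341.33 ± 2·87.38 = [166.57, 516.09].
135: z = -2.36, |z| > 2 → outlier.
148: z = -2.21, |z| > 2 → outlier.
Every other value lies within [166.57, 516.09].

135, 148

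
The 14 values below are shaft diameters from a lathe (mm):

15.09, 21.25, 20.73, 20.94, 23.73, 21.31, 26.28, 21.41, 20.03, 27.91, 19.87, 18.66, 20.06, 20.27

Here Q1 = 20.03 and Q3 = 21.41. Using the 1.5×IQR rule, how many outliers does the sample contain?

IQR = 1.38; fences at 20.03 − 2.07 = 17.96 and 21.41 + 2.07 = 23.48.
Outside the cutoffs: 15.09, 23.73, 26.28, 27.91.

4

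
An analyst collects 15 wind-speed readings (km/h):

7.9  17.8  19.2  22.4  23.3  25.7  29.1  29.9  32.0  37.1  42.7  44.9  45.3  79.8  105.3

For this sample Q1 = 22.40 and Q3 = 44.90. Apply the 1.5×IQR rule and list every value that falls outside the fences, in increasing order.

IQR = Q3 − Q1 = 44.90 − 22.40 = 22.50.
Lower fence = Q1 − 1.5·IQR = 22.40 − 33.75 = -11.35.
Upper fence = Q3 + 1.5·IQR = 44.90 + 33.75 = 78.65.
79.8 > 78.65 → outlier.
105.3 > 78.65 → outlier.
All remaining values lie within [-11.35, 78.65].

79.8, 105.3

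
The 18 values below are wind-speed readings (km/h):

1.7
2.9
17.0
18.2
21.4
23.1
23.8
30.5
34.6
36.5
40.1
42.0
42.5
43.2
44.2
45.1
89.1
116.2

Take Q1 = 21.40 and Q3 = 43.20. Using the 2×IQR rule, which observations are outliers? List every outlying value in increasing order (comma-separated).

IQR = Q3 − Q1 = 43.20 − 21.40 = 21.80.
Lower fence = Q1 − 2·IQR = 21.40 − 43.60 = -22.20.
Upper fence = Q3 + 2·IQR = 43.20 + 43.60 = 86.80.
89.1 > 86.80 → outlier.
116.2 > 86.80 → outlier.
All remaining values lie within [-22.20, 86.80].

89.1, 116.2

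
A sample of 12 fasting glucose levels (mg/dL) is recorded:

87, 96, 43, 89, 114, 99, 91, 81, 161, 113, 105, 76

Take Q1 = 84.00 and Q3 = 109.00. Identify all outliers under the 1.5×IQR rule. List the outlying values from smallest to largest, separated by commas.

IQR = Q3 − Q1 = 109.00 − 84.00 = 25.00.
Lower fence = Q1 − 1.5·IQR = 84.00 − 37.50 = 46.50.
Upper fence = Q3 + 1.5·IQR = 109.00 + 37.50 = 146.50.
43 < 46.50 → outlier.
161 > 146.50 → outlier.
All remaining values lie within [46.50, 146.50].

43, 161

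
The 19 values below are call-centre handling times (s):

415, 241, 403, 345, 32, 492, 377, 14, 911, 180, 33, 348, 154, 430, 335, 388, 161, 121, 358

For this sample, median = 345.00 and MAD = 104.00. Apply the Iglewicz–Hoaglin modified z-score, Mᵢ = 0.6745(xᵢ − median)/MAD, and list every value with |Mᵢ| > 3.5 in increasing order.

911

|Mᵢ| > 3.5 ⇔ |xᵢ − 345.00| > 3.5·104.00/0.6745 = 539.66.
So outliers lie outside [-194.66, 884.66].
911: M = 3.67 → outlier.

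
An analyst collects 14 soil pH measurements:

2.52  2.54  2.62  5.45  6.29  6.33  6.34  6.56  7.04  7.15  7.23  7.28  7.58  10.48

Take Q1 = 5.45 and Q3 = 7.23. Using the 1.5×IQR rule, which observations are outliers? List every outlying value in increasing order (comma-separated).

IQR = Q3 − Q1 = 7.23 − 5.45 = 1.78.
Lower fence = Q1 − 1.5·IQR = 5.45 − 2.67 = 2.78.
Upper fence = Q3 + 1.5·IQR = 7.23 + 2.67 = 9.90.
2.52 < 2.78 → outlier.
2.54 < 2.78 → outlier.
2.62 < 2.78 → outlier.
10.48 > 9.90 → outlier.
All remaining values lie within [2.78, 9.90].

2.52, 2.54, 2.62, 10.48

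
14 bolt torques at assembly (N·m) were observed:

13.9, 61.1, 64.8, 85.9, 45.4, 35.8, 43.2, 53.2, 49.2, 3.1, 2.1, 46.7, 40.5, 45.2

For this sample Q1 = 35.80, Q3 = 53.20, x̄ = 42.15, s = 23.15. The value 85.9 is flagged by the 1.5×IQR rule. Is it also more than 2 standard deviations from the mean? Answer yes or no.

z = (85.9 − 42.15) / 23.15 = 1.89.
|z| = 1.89 ≤ 2.

no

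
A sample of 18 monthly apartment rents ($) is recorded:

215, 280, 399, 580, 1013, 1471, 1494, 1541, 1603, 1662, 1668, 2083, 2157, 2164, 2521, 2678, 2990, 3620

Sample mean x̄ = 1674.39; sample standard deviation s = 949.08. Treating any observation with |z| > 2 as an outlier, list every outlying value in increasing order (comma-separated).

Cutoffs at x̄ ± 2s: 1674.39 ± 2·949.08 = [-223.77, 3572.55].
3620: z = 2.05, |z| > 2 → outlier.
Every other value lies within [-223.77, 3572.55].

3620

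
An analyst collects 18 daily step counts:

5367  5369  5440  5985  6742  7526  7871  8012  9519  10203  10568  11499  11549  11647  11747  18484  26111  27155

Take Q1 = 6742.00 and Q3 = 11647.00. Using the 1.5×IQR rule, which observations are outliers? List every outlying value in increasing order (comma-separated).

26111, 27155

IQR = Q3 − Q1 = 11647.00 − 6742.00 = 4905.00.
Lower fence = Q1 − 1.5·IQR = 6742.00 − 7357.50 = -615.50.
Upper fence = Q3 + 1.5·IQR = 11647.00 + 7357.50 = 19004.50.
26111 > 19004.50 → outlier.
27155 > 19004.50 → outlier.
All remaining values lie within [-615.50, 19004.50].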